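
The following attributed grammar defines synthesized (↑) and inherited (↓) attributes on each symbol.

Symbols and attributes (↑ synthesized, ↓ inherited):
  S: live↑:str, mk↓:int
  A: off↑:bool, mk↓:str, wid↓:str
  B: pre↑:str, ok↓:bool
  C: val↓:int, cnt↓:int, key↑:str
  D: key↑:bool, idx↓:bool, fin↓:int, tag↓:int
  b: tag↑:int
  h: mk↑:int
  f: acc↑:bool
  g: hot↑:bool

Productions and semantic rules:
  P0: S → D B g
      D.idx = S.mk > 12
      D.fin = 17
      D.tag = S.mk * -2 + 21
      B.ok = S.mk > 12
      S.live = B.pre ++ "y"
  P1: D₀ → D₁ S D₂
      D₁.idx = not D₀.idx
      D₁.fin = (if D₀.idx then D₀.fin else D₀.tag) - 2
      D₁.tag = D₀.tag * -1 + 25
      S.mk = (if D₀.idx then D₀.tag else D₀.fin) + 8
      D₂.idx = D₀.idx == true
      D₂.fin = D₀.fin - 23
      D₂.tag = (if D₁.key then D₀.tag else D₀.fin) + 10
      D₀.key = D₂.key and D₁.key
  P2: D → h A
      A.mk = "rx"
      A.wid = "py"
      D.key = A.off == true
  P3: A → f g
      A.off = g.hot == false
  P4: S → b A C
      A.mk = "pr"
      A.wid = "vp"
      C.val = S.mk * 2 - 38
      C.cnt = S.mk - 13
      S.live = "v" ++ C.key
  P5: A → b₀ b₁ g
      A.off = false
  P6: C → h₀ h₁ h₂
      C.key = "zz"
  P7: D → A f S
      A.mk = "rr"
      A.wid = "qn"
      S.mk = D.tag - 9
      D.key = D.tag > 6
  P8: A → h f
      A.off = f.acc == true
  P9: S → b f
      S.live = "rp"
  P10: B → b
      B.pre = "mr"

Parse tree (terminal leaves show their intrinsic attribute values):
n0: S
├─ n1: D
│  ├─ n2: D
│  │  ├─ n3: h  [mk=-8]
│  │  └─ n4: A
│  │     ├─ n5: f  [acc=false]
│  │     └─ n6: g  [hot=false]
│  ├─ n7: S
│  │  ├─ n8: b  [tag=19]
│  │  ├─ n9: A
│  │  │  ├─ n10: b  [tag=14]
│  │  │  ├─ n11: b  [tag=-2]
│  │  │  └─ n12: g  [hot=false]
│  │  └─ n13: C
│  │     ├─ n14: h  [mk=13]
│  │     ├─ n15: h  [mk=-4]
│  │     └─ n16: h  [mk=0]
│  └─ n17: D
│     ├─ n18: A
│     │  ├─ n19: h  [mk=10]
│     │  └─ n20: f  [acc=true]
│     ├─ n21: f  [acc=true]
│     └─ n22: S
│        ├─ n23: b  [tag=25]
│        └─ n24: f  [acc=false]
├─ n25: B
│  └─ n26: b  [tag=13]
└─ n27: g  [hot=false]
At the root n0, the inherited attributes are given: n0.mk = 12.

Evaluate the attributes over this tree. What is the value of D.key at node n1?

true

1. n0.mk = 12  [given at root]
2. n1.idx = false  [S.mk > 12]
3. n1.fin = 17  [17]
4. n1.tag = -3  [S.mk * -2 + 21]
5. n2.idx = true  [not D₀.idx]
6. n2.fin = -5  [(if D₀.idx then D₀.fin else D₀.tag) - 2]
7. n2.tag = 28  [D₀.tag * -1 + 25]
8. n3.mk = -8  [terminal]
9. n4.mk = "rx"  ["rx"]
10. n4.wid = "py"  ["py"]
11. n5.acc = false  [terminal]
12. n6.hot = false  [terminal]
13. n4.off = true  [g.hot == false]
14. n2.key = true  [A.off == true]
15. n7.mk = 25  [(if D₀.idx then D₀.tag else D₀.fin) + 8]
16. n8.tag = 19  [terminal]
17. n9.mk = "pr"  ["pr"]
18. n9.wid = "vp"  ["vp"]
19. n10.tag = 14  [terminal]
20. n11.tag = -2  [terminal]
21. n12.hot = false  [terminal]
22. n9.off = false  [false]
23. n13.val = 12  [S.mk * 2 - 38]
24. n13.cnt = 12  [S.mk - 13]
25. n14.mk = 13  [terminal]
26. n15.mk = -4  [terminal]
27. n16.mk = 0  [terminal]
28. n13.key = "zz"  ["zz"]
29. n7.live = "vzz"  ["v" ++ C.key]
30. n17.idx = false  [D₀.idx == true]
31. n17.fin = -6  [D₀.fin - 23]
32. n17.tag = 7  [(if D₁.key then D₀.tag else D₀.fin) + 10]
33. n18.mk = "rr"  ["rr"]
34. n18.wid = "qn"  ["qn"]
35. n19.mk = 10  [terminal]
36. n20.acc = true  [terminal]
37. n18.off = true  [f.acc == true]
38. n21.acc = true  [terminal]
39. n22.mk = -2  [D.tag - 9]
40. n23.tag = 25  [terminal]
41. n24.acc = false  [terminal]
42. n22.live = "rp"  ["rp"]
43. n17.key = true  [D.tag > 6]
44. n1.key = true  [D₂.key and D₁.key]
45. n25.ok = false  [S.mk > 12]
46. n26.tag = 13  [terminal]
47. n25.pre = "mr"  ["mr"]
48. n27.hot = false  [terminal]
49. n0.live = "mry"  [B.pre ++ "y"]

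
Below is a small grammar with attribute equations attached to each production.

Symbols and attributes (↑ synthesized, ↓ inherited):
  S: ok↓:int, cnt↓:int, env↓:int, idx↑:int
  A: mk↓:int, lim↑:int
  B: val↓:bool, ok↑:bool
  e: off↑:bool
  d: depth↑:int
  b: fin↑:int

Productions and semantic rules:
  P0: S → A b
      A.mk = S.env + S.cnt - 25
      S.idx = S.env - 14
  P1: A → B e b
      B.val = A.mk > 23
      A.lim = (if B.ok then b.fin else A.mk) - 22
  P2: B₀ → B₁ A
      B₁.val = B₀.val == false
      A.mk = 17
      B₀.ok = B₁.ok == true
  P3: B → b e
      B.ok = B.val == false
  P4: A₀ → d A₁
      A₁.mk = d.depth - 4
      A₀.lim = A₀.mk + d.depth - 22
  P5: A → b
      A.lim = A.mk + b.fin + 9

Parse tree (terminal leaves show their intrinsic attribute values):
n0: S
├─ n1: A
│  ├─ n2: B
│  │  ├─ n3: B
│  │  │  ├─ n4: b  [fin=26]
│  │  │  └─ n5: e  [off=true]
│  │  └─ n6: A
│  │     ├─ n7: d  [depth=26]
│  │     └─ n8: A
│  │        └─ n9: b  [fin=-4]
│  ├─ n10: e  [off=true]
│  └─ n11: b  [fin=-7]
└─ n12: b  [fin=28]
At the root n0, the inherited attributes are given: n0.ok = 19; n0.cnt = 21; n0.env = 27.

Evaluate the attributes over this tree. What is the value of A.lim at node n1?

1

1. n0.ok = 19  [given at root]
2. n0.cnt = 21  [given at root]
3. n0.env = 27  [given at root]
4. n1.mk = 23  [S.env + S.cnt - 25]
5. n2.val = false  [A.mk > 23]
6. n3.val = true  [B₀.val == false]
7. n4.fin = 26  [terminal]
8. n5.off = true  [terminal]
9. n3.ok = false  [B.val == false]
10. n6.mk = 17  [17]
11. n7.depth = 26  [terminal]
12. n8.mk = 22  [d.depth - 4]
13. n9.fin = -4  [terminal]
14. n8.lim = 27  [A.mk + b.fin + 9]
15. n6.lim = 21  [A₀.mk + d.depth - 22]
16. n2.ok = false  [B₁.ok == true]
17. n10.off = true  [terminal]
18. n11.fin = -7  [terminal]
19. n1.lim = 1  [(if B.ok then b.fin else A.mk) - 22]
20. n12.fin = 28  [terminal]
21. n0.idx = 13  [S.env - 14]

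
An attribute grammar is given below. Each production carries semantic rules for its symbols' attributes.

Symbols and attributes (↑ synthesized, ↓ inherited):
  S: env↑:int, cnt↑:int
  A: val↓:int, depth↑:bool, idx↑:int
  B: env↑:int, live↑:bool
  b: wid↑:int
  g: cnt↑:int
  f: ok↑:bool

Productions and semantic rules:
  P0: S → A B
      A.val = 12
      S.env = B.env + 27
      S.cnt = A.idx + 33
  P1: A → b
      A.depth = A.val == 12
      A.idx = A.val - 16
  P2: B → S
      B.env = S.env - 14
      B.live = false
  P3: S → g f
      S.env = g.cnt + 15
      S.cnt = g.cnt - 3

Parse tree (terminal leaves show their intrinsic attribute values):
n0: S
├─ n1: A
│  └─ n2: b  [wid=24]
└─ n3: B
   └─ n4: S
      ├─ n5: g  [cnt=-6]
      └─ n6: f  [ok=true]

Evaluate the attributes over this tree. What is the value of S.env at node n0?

1. n1.val = 12  [12]
2. n2.wid = 24  [terminal]
3. n1.depth = true  [A.val == 12]
4. n1.idx = -4  [A.val - 16]
5. n5.cnt = -6  [terminal]
6. n6.ok = true  [terminal]
7. n4.env = 9  [g.cnt + 15]
8. n4.cnt = -9  [g.cnt - 3]
9. n3.env = -5  [S.env - 14]
10. n3.live = false  [false]
11. n0.env = 22  [B.env + 27]
12. n0.cnt = 29  [A.idx + 33]

22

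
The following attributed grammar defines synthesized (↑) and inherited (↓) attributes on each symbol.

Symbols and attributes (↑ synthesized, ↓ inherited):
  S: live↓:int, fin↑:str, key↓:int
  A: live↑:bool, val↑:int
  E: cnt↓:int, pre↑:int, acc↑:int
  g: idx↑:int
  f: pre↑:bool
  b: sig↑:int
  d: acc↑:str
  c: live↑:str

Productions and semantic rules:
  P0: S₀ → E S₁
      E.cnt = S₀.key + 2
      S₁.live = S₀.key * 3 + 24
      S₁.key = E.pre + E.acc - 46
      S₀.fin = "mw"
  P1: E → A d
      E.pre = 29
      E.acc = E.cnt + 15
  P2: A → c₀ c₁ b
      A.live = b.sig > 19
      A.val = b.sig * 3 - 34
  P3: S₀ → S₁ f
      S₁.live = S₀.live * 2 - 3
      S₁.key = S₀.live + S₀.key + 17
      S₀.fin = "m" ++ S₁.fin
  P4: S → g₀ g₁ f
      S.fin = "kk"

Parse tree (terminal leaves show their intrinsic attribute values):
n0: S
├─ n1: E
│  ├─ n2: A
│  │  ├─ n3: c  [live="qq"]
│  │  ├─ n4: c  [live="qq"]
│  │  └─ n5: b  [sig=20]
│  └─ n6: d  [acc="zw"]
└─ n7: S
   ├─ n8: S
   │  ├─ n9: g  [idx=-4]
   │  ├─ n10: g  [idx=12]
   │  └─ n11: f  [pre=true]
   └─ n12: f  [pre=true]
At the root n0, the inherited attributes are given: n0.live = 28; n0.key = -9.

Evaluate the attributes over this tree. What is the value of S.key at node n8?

1. n0.live = 28  [given at root]
2. n0.key = -9  [given at root]
3. n1.cnt = -7  [S₀.key + 2]
4. n3.live = "qq"  [terminal]
5. n4.live = "qq"  [terminal]
6. n5.sig = 20  [terminal]
7. n2.live = true  [b.sig > 19]
8. n2.val = 26  [b.sig * 3 - 34]
9. n6.acc = "zw"  [terminal]
10. n1.pre = 29  [29]
11. n1.acc = 8  [E.cnt + 15]
12. n7.live = -3  [S₀.key * 3 + 24]
13. n7.key = -9  [E.pre + E.acc - 46]
14. n8.live = -9  [S₀.live * 2 - 3]
15. n8.key = 5  [S₀.live + S₀.key + 17]
16. n9.idx = -4  [terminal]
17. n10.idx = 12  [terminal]
18. n11.pre = true  [terminal]
19. n8.fin = "kk"  ["kk"]
20. n12.pre = true  [terminal]
21. n7.fin = "mkk"  ["m" ++ S₁.fin]
22. n0.fin = "mw"  ["mw"]

5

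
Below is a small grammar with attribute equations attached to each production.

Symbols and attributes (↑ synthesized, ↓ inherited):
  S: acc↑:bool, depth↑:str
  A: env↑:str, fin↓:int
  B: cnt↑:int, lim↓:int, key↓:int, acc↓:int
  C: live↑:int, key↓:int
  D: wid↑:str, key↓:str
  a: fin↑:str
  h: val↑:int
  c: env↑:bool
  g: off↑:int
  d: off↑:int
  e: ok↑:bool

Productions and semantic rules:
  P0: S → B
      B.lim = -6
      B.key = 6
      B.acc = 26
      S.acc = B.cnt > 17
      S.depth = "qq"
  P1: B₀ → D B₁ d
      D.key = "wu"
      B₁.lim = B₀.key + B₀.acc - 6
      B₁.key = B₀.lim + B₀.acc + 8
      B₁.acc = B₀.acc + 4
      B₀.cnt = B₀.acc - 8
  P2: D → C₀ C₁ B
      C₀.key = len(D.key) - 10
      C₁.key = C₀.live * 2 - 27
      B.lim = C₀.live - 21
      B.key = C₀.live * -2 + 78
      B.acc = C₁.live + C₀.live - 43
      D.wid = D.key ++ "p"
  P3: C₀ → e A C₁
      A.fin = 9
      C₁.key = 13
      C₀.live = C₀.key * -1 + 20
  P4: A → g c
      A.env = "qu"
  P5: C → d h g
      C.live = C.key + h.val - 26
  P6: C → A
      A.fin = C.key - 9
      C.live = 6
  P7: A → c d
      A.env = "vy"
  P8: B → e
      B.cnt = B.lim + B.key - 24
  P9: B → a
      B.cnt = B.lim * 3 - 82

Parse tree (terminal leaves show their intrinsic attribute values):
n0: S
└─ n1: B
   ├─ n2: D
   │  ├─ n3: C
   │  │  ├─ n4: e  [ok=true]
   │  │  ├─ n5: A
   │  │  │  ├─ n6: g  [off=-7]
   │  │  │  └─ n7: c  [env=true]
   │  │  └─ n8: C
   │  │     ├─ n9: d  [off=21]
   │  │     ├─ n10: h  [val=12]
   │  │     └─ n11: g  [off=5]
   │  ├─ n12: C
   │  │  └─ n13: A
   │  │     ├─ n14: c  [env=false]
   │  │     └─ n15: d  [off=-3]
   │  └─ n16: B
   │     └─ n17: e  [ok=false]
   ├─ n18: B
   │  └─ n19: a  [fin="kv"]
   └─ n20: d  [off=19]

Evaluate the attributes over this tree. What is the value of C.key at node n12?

29

1. n1.lim = -6  [-6]
2. n1.key = 6  [6]
3. n1.acc = 26  [26]
4. n2.key = "wu"  ["wu"]
5. n3.key = -8  [len(D.key) - 10]
6. n4.ok = true  [terminal]
7. n5.fin = 9  [9]
8. n6.off = -7  [terminal]
9. n7.env = true  [terminal]
10. n5.env = "qu"  ["qu"]
11. n8.key = 13  [13]
12. n9.off = 21  [terminal]
13. n10.val = 12  [terminal]
14. n11.off = 5  [terminal]
15. n8.live = -1  [C.key + h.val - 26]
16. n3.live = 28  [C₀.key * -1 + 20]
17. n12.key = 29  [C₀.live * 2 - 27]
18. n13.fin = 20  [C.key - 9]
19. n14.env = false  [terminal]
20. n15.off = -3  [terminal]
21. n13.env = "vy"  ["vy"]
22. n12.live = 6  [6]
23. n16.lim = 7  [C₀.live - 21]
24. n16.key = 22  [C₀.live * -2 + 78]
25. n16.acc = -9  [C₁.live + C₀.live - 43]
26. n17.ok = false  [terminal]
27. n16.cnt = 5  [B.lim + B.key - 24]
28. n2.wid = "wup"  [D.key ++ "p"]
29. n18.lim = 26  [B₀.key + B₀.acc - 6]
30. n18.key = 28  [B₀.lim + B₀.acc + 8]
31. n18.acc = 30  [B₀.acc + 4]
32. n19.fin = "kv"  [terminal]
33. n18.cnt = -4  [B.lim * 3 - 82]
34. n20.off = 19  [terminal]
35. n1.cnt = 18  [B₀.acc - 8]
36. n0.acc = true  [B.cnt > 17]
37. n0.depth = "qq"  ["qq"]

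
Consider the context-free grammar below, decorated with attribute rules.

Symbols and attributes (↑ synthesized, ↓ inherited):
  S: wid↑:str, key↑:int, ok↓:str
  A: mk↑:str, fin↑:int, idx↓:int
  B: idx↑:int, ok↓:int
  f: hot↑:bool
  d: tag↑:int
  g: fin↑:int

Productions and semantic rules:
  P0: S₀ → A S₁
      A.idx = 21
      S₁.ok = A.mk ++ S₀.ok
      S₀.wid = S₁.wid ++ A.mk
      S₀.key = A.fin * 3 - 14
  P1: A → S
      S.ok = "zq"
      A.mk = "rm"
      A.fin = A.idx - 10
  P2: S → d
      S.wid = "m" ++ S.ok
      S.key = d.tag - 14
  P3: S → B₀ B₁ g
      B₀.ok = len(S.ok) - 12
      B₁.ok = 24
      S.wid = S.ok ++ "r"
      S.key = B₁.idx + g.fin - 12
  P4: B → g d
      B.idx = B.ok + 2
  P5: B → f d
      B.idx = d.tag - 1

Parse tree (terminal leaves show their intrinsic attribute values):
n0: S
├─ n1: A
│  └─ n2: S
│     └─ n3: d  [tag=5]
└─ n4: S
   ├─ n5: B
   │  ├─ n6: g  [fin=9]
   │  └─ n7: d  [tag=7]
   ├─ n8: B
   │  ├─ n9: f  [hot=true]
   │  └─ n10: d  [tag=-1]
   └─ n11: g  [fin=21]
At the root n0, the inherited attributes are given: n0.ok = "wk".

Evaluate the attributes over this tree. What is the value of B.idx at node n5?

1. n0.ok = "wk"  [given at root]
2. n1.idx = 21  [21]
3. n2.ok = "zq"  ["zq"]
4. n3.tag = 5  [terminal]
5. n2.wid = "mzq"  ["m" ++ S.ok]
6. n2.key = -9  [d.tag - 14]
7. n1.mk = "rm"  ["rm"]
8. n1.fin = 11  [A.idx - 10]
9. n4.ok = "rmwk"  [A.mk ++ S₀.ok]
10. n5.ok = -8  [len(S.ok) - 12]
11. n6.fin = 9  [terminal]
12. n7.tag = 7  [terminal]
13. n5.idx = -6  [B.ok + 2]
14. n8.ok = 24  [24]
15. n9.hot = true  [terminal]
16. n10.tag = -1  [terminal]
17. n8.idx = -2  [d.tag - 1]
18. n11.fin = 21  [terminal]
19. n4.wid = "rmwkr"  [S.ok ++ "r"]
20. n4.key = 7  [B₁.idx + g.fin - 12]
21. n0.wid = "rmwkrrm"  [S₁.wid ++ A.mk]
22. n0.key = 19  [A.fin * 3 - 14]

-6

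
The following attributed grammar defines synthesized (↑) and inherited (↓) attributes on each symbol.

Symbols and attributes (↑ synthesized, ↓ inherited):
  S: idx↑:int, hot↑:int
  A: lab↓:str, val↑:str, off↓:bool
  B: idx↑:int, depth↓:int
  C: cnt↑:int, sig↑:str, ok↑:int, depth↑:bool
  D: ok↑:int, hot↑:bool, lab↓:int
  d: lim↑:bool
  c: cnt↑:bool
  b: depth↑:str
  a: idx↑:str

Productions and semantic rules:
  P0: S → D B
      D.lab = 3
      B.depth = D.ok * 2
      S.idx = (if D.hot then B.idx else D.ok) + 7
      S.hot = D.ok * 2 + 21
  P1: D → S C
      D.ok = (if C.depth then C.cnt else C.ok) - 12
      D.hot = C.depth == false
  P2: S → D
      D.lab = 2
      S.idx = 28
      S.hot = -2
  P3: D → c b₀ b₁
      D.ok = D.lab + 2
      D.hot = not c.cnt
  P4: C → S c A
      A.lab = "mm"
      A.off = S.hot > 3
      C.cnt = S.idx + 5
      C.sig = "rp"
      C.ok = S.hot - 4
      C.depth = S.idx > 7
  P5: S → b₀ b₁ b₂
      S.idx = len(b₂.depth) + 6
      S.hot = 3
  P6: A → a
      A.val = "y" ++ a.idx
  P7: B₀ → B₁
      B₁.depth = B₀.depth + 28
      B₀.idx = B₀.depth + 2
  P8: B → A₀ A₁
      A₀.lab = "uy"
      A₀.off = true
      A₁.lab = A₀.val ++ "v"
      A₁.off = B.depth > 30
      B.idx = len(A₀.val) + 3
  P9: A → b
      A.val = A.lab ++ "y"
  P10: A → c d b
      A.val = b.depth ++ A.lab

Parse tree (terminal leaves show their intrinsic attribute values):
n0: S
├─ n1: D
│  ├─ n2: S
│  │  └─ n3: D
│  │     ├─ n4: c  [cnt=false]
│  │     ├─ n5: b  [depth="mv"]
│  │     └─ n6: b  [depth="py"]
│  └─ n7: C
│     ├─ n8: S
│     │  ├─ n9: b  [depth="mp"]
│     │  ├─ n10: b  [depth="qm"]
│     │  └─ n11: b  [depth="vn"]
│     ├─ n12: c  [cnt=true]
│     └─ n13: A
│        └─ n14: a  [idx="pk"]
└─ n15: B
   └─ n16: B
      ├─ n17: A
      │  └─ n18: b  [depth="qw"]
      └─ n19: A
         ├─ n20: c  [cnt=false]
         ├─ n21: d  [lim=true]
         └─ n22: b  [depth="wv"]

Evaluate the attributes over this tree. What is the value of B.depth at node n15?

2

1. n1.lab = 3  [3]
2. n3.lab = 2  [2]
3. n4.cnt = false  [terminal]
4. n5.depth = "mv"  [terminal]
5. n6.depth = "py"  [terminal]
6. n3.ok = 4  [D.lab + 2]
7. n3.hot = true  [not c.cnt]
8. n2.idx = 28  [28]
9. n2.hot = -2  [-2]
10. n9.depth = "mp"  [terminal]
11. n10.depth = "qm"  [terminal]
12. n11.depth = "vn"  [terminal]
13. n8.idx = 8  [len(b₂.depth) + 6]
14. n8.hot = 3  [3]
15. n12.cnt = true  [terminal]
16. n13.lab = "mm"  ["mm"]
17. n13.off = false  [S.hot > 3]
18. n14.idx = "pk"  [terminal]
19. n13.val = "ypk"  ["y" ++ a.idx]
20. n7.cnt = 13  [S.idx + 5]
21. n7.sig = "rp"  ["rp"]
22. n7.ok = -1  [S.hot - 4]
23. n7.depth = true  [S.idx > 7]
24. n1.ok = 1  [(if C.depth then C.cnt else C.ok) - 12]
25. n1.hot = false  [C.depth == false]
26. n15.depth = 2  [D.ok * 2]
27. n16.depth = 30  [B₀.depth + 28]
28. n17.lab = "uy"  ["uy"]
29. n17.off = true  [true]
30. n18.depth = "qw"  [terminal]
31. n17.val = "uyy"  [A.lab ++ "y"]
32. n19.lab = "uyyv"  [A₀.val ++ "v"]
33. n19.off = false  [B.depth > 30]
34. n20.cnt = false  [terminal]
35. n21.lim = true  [terminal]
36. n22.depth = "wv"  [terminal]
37. n19.val = "wvuyyv"  [b.depth ++ A.lab]
38. n16.idx = 6  [len(A₀.val) + 3]
39. n15.idx = 4  [B₀.depth + 2]
40. n0.idx = 8  [(if D.hot then B.idx else D.ok) + 7]
41. n0.hot = 23  [D.ok * 2 + 21]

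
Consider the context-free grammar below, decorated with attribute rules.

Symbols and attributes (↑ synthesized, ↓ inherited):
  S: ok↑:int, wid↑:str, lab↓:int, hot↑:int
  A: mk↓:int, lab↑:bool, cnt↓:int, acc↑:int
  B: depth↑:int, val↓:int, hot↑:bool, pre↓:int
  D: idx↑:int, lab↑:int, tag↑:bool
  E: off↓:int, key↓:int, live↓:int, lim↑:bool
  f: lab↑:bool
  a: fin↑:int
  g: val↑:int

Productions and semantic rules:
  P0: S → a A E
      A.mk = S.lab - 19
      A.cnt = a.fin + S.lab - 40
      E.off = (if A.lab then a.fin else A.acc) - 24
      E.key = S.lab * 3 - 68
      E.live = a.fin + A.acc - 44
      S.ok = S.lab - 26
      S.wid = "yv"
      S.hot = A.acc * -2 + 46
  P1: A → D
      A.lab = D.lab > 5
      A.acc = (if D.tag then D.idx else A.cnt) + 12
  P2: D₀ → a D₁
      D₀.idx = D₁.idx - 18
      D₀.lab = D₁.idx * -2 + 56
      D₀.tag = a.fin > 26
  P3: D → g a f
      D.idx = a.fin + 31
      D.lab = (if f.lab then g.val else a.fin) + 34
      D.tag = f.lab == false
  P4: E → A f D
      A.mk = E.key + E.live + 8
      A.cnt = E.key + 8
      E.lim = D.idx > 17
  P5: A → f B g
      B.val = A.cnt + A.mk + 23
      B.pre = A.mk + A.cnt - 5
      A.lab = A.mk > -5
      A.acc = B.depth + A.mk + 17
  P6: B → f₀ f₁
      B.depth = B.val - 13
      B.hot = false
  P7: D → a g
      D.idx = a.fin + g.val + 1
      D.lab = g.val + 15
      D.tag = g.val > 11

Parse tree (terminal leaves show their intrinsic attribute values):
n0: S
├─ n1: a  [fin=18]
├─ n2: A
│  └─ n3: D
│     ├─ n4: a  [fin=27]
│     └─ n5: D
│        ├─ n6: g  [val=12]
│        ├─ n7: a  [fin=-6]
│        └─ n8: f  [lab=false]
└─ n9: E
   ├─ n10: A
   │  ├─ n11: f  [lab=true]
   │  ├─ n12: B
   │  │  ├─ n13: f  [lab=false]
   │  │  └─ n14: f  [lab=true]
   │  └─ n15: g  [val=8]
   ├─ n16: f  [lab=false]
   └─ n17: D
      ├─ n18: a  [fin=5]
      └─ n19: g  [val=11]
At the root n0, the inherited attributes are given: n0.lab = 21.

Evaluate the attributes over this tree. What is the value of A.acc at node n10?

22

1. n0.lab = 21  [given at root]
2. n1.fin = 18  [terminal]
3. n2.mk = 2  [S.lab - 19]
4. n2.cnt = -1  [a.fin + S.lab - 40]
5. n4.fin = 27  [terminal]
6. n6.val = 12  [terminal]
7. n7.fin = -6  [terminal]
8. n8.lab = false  [terminal]
9. n5.idx = 25  [a.fin + 31]
10. n5.lab = 28  [(if f.lab then g.val else a.fin) + 34]
11. n5.tag = true  [f.lab == false]
12. n3.idx = 7  [D₁.idx - 18]
13. n3.lab = 6  [D₁.idx * -2 + 56]
14. n3.tag = true  [a.fin > 26]
15. n2.lab = true  [D.lab > 5]
16. n2.acc = 19  [(if D.tag then D.idx else A.cnt) + 12]
17. n9.off = -6  [(if A.lab then a.fin else A.acc) - 24]
18. n9.key = -5  [S.lab * 3 - 68]
19. n9.live = -7  [a.fin + A.acc - 44]
20. n10.mk = -4  [E.key + E.live + 8]
21. n10.cnt = 3  [E.key + 8]
22. n11.lab = true  [terminal]
23. n12.val = 22  [A.cnt + A.mk + 23]
24. n12.pre = -6  [A.mk + A.cnt - 5]
25. n13.lab = false  [terminal]
26. n14.lab = true  [terminal]
27. n12.depth = 9  [B.val - 13]
28. n12.hot = false  [false]
29. n15.val = 8  [terminal]
30. n10.lab = true  [A.mk > -5]
31. n10.acc = 22  [B.depth + A.mk + 17]
32. n16.lab = false  [terminal]
33. n18.fin = 5  [terminal]
34. n19.val = 11  [terminal]
35. n17.idx = 17  [a.fin + g.val + 1]
36. n17.lab = 26  [g.val + 15]
37. n17.tag = false  [g.val > 11]
38. n9.lim = false  [D.idx > 17]
39. n0.ok = -5  [S.lab - 26]
40. n0.wid = "yv"  ["yv"]
41. n0.hot = 8  [A.acc * -2 + 46]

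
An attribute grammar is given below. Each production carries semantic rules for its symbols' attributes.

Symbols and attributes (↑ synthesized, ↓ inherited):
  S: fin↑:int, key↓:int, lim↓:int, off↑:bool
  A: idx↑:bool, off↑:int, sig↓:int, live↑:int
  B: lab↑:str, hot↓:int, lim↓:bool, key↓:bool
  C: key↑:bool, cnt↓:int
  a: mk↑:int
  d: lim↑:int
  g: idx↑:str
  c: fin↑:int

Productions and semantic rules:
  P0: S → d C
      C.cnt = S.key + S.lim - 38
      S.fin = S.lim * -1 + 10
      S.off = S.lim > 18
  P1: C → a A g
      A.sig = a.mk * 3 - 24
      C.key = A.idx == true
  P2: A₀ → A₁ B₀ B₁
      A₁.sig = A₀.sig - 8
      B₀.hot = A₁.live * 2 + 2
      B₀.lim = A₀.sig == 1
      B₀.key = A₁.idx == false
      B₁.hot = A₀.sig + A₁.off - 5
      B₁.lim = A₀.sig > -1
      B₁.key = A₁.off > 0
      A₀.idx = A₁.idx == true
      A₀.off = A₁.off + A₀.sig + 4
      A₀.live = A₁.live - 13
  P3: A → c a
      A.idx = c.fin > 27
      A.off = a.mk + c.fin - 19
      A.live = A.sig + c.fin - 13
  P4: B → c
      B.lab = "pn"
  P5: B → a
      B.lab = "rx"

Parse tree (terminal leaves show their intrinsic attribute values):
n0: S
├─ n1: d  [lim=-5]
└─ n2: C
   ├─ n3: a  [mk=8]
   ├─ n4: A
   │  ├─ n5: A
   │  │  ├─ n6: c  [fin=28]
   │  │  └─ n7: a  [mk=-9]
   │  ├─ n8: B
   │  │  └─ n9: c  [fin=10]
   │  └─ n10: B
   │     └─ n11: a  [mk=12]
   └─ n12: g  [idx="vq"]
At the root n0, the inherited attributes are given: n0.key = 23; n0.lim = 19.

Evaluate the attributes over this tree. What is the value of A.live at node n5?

7

1. n0.key = 23  [given at root]
2. n0.lim = 19  [given at root]
3. n1.lim = -5  [terminal]
4. n2.cnt = 4  [S.key + S.lim - 38]
5. n3.mk = 8  [terminal]
6. n4.sig = 0  [a.mk * 3 - 24]
7. n5.sig = -8  [A₀.sig - 8]
8. n6.fin = 28  [terminal]
9. n7.mk = -9  [terminal]
10. n5.idx = true  [c.fin > 27]
11. n5.off = 0  [a.mk + c.fin - 19]
12. n5.live = 7  [A.sig + c.fin - 13]
13. n8.hot = 16  [A₁.live * 2 + 2]
14. n8.lim = false  [A₀.sig == 1]
15. n8.key = false  [A₁.idx == false]
16. n9.fin = 10  [terminal]
17. n8.lab = "pn"  ["pn"]
18. n10.hot = -5  [A₀.sig + A₁.off - 5]
19. n10.lim = true  [A₀.sig > -1]
20. n10.key = false  [A₁.off > 0]
21. n11.mk = 12  [terminal]
22. n10.lab = "rx"  ["rx"]
23. n4.idx = true  [A₁.idx == true]
24. n4.off = 4  [A₁.off + A₀.sig + 4]
25. n4.live = -6  [A₁.live - 13]
26. n12.idx = "vq"  [terminal]
27. n2.key = true  [A.idx == true]
28. n0.fin = -9  [S.lim * -1 + 10]
29. n0.off = true  [S.lim > 18]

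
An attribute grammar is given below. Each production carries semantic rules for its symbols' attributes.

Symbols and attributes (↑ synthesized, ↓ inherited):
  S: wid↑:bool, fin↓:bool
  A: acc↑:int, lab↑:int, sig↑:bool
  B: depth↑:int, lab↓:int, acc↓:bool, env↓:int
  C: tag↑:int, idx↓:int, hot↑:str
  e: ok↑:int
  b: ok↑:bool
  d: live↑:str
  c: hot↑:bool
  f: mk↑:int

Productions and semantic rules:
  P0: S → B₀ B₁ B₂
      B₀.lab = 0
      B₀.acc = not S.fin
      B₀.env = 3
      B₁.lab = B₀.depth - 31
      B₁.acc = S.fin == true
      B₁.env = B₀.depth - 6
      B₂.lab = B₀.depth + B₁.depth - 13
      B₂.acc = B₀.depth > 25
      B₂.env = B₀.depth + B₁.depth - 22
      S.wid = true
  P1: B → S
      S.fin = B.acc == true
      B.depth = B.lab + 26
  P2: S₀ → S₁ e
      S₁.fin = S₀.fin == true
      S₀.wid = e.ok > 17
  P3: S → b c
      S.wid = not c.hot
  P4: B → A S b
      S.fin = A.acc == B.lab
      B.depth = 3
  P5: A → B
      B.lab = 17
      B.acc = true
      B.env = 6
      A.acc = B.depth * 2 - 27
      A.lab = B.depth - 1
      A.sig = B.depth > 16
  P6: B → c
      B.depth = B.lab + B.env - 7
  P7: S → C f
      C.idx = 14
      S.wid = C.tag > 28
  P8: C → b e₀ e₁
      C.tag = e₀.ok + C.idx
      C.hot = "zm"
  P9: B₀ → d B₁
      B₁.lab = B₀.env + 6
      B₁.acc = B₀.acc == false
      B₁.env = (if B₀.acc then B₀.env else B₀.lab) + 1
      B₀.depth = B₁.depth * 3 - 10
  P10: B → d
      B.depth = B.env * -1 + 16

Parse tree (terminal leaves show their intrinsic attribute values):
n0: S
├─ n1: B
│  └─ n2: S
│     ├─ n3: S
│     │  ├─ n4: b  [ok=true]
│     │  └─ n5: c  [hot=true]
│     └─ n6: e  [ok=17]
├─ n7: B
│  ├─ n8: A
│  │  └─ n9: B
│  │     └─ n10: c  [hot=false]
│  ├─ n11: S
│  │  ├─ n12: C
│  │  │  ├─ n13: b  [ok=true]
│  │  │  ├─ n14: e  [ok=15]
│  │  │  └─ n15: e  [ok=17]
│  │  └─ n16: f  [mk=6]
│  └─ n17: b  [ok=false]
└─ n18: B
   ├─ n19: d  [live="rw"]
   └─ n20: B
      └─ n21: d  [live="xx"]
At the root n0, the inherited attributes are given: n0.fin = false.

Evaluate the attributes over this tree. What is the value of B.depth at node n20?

8

1. n0.fin = false  [given at root]
2. n1.lab = 0  [0]
3. n1.acc = true  [not S.fin]
4. n1.env = 3  [3]
5. n2.fin = true  [B.acc == true]
6. n3.fin = true  [S₀.fin == true]
7. n4.ok = true  [terminal]
8. n5.hot = true  [terminal]
9. n3.wid = false  [not c.hot]
10. n6.ok = 17  [terminal]
11. n2.wid = false  [e.ok > 17]
12. n1.depth = 26  [B.lab + 26]
13. n7.lab = -5  [B₀.depth - 31]
14. n7.acc = false  [S.fin == true]
15. n7.env = 20  [B₀.depth - 6]
16. n9.lab = 17  [17]
17. n9.acc = true  [true]
18. n9.env = 6  [6]
19. n10.hot = false  [terminal]
20. n9.depth = 16  [B.lab + B.env - 7]
21. n8.acc = 5  [B.depth * 2 - 27]
22. n8.lab = 15  [B.depth - 1]
23. n8.sig = false  [B.depth > 16]
24. n11.fin = false  [A.acc == B.lab]
25. n12.idx = 14  [14]
26. n13.ok = true  [terminal]
27. n14.ok = 15  [terminal]
28. n15.ok = 17  [terminal]
29. n12.tag = 29  [e₀.ok + C.idx]
30. n12.hot = "zm"  ["zm"]
31. n16.mk = 6  [terminal]
32. n11.wid = true  [C.tag > 28]
33. n17.ok = false  [terminal]
34. n7.depth = 3  [3]
35. n18.lab = 16  [B₀.depth + B₁.depth - 13]
36. n18.acc = true  [B₀.depth > 25]
37. n18.env = 7  [B₀.depth + B₁.depth - 22]
38. n19.live = "rw"  [terminal]
39. n20.lab = 13  [B₀.env + 6]
40. n20.acc = false  [B₀.acc == false]
41. n20.env = 8  [(if B₀.acc then B₀.env else B₀.lab) + 1]
42. n21.live = "xx"  [terminal]
43. n20.depth = 8  [B.env * -1 + 16]
44. n18.depth = 14  [B₁.depth * 3 - 10]
45. n0.wid = true  [true]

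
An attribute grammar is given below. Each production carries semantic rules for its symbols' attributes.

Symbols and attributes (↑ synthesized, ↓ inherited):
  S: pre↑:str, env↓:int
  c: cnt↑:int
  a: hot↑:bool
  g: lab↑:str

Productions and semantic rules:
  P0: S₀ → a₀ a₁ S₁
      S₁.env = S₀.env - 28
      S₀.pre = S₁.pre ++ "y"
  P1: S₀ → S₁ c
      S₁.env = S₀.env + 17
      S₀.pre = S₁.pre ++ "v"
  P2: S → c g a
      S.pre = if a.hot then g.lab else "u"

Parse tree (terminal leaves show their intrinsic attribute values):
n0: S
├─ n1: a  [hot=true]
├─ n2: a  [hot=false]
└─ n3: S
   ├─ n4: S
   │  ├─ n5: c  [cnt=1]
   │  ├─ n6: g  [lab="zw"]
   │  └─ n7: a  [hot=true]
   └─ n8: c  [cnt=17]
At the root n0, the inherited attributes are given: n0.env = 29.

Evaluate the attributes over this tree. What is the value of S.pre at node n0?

1. n0.env = 29  [given at root]
2. n1.hot = true  [terminal]
3. n2.hot = false  [terminal]
4. n3.env = 1  [S₀.env - 28]
5. n4.env = 18  [S₀.env + 17]
6. n5.cnt = 1  [terminal]
7. n6.lab = "zw"  [terminal]
8. n7.hot = true  [terminal]
9. n4.pre = "zw"  [if a.hot then g.lab else "u"]
10. n8.cnt = 17  [terminal]
11. n3.pre = "zwv"  [S₁.pre ++ "v"]
12. n0.pre = "zwvy"  [S₁.pre ++ "y"]

"zwvy"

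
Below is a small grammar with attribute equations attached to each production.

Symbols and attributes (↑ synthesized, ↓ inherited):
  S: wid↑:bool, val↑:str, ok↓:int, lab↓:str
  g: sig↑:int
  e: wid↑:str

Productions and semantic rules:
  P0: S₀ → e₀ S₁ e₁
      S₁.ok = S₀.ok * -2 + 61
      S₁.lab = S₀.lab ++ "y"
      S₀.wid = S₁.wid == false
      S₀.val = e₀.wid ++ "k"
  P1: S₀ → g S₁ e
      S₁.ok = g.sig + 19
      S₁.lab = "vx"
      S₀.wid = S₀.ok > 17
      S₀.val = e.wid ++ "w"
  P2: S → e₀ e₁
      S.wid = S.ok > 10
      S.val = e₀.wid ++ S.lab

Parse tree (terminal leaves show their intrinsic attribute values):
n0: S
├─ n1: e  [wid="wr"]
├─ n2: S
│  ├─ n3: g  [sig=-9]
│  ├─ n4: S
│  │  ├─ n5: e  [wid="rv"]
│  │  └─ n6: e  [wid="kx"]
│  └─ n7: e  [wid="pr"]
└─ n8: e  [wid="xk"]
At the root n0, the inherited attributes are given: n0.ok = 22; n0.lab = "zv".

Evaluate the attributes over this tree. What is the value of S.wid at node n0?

true

1. n0.ok = 22  [given at root]
2. n0.lab = "zv"  [given at root]
3. n1.wid = "wr"  [terminal]
4. n2.ok = 17  [S₀.ok * -2 + 61]
5. n2.lab = "zvy"  [S₀.lab ++ "y"]
6. n3.sig = -9  [terminal]
7. n4.ok = 10  [g.sig + 19]
8. n4.lab = "vx"  ["vx"]
9. n5.wid = "rv"  [terminal]
10. n6.wid = "kx"  [terminal]
11. n4.wid = false  [S.ok > 10]
12. n4.val = "rvvx"  [e₀.wid ++ S.lab]
13. n7.wid = "pr"  [terminal]
14. n2.wid = false  [S₀.ok > 17]
15. n2.val = "prw"  [e.wid ++ "w"]
16. n8.wid = "xk"  [terminal]
17. n0.wid = true  [S₁.wid == false]
18. n0.val = "wrk"  [e₀.wid ++ "k"]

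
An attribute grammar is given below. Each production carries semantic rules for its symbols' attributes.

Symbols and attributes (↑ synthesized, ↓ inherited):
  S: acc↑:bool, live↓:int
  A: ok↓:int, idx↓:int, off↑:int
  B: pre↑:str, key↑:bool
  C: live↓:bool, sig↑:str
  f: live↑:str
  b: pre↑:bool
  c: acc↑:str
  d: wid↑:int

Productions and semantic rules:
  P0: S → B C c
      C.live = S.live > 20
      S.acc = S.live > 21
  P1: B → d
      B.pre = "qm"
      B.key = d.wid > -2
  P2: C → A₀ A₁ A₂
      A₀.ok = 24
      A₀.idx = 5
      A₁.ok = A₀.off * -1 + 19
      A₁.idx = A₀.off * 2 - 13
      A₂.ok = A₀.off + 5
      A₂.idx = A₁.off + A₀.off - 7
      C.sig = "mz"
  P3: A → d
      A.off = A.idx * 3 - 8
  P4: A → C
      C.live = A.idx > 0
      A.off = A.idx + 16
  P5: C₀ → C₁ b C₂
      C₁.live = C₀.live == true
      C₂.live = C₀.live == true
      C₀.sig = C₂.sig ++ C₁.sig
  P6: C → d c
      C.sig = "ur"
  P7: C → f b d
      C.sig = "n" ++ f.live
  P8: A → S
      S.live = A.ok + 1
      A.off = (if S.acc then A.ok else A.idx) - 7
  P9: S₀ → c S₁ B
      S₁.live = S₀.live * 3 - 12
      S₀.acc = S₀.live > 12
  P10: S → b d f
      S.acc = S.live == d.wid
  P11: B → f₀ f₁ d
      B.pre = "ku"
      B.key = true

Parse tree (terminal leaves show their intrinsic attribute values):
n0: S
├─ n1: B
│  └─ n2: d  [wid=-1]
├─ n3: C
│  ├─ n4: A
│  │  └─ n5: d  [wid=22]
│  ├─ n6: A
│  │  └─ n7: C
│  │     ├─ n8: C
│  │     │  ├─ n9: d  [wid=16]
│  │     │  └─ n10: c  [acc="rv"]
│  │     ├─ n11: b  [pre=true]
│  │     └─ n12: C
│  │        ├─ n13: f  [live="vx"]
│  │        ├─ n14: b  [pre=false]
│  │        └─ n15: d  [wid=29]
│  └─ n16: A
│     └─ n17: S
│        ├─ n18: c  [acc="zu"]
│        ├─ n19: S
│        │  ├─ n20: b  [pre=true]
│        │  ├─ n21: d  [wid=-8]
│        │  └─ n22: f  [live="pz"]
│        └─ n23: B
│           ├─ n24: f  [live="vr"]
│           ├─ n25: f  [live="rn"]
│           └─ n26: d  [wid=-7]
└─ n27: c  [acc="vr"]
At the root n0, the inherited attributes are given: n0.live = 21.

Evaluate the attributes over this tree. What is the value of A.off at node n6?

17

1. n0.live = 21  [given at root]
2. n2.wid = -1  [terminal]
3. n1.pre = "qm"  ["qm"]
4. n1.key = true  [d.wid > -2]
5. n3.live = true  [S.live > 20]
6. n4.ok = 24  [24]
7. n4.idx = 5  [5]
8. n5.wid = 22  [terminal]
9. n4.off = 7  [A.idx * 3 - 8]
10. n6.ok = 12  [A₀.off * -1 + 19]
11. n6.idx = 1  [A₀.off * 2 - 13]
12. n7.live = true  [A.idx > 0]
13. n8.live = true  [C₀.live == true]
14. n9.wid = 16  [terminal]
15. n10.acc = "rv"  [terminal]
16. n8.sig = "ur"  ["ur"]
17. n11.pre = true  [terminal]
18. n12.live = true  [C₀.live == true]
19. n13.live = "vx"  [terminal]
20. n14.pre = false  [terminal]
21. n15.wid = 29  [terminal]
22. n12.sig = "nvx"  ["n" ++ f.live]
23. n7.sig = "nvxur"  [C₂.sig ++ C₁.sig]
24. n6.off = 17  [A.idx + 16]
25. n16.ok = 12  [A₀.off + 5]
26. n16.idx = 17  [A₁.off + A₀.off - 7]
27. n17.live = 13  [A.ok + 1]
28. n18.acc = "zu"  [terminal]
29. n19.live = 27  [S₀.live * 3 - 12]
30. n20.pre = true  [terminal]
31. n21.wid = -8  [terminal]
32. n22.live = "pz"  [terminal]
33. n19.acc = false  [S.live == d.wid]
34. n24.live = "vr"  [terminal]
35. n25.live = "rn"  [terminal]
36. n26.wid = -7  [terminal]
37. n23.pre = "ku"  ["ku"]
38. n23.key = true  [true]
39. n17.acc = true  [S₀.live > 12]
40. n16.off = 5  [(if S.acc then A.ok else A.idx) - 7]
41. n3.sig = "mz"  ["mz"]
42. n27.acc = "vr"  [terminal]
43. n0.acc = false  [S.live > 21]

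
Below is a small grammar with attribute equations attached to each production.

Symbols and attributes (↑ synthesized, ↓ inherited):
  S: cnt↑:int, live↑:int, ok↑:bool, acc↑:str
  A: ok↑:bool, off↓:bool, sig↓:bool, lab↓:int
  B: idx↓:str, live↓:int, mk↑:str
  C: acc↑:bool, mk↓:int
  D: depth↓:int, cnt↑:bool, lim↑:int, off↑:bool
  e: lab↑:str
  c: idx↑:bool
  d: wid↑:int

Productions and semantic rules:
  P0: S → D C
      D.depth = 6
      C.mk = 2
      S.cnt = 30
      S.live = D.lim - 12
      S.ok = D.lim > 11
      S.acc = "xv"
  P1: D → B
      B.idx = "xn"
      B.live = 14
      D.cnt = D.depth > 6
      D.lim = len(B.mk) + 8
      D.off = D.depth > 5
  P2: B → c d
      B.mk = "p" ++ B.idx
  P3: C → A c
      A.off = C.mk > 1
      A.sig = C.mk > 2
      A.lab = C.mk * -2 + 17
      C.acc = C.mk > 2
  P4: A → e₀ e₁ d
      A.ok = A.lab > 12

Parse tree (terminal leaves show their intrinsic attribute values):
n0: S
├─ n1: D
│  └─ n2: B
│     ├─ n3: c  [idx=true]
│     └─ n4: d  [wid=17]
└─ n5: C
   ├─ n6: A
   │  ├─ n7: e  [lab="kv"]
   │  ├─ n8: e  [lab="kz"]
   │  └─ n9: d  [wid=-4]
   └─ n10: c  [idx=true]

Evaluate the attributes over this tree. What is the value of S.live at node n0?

1. n1.depth = 6  [6]
2. n2.idx = "xn"  ["xn"]
3. n2.live = 14  [14]
4. n3.idx = true  [terminal]
5. n4.wid = 17  [terminal]
6. n2.mk = "pxn"  ["p" ++ B.idx]
7. n1.cnt = false  [D.depth > 6]
8. n1.lim = 11  [len(B.mk) + 8]
9. n1.off = true  [D.depth > 5]
10. n5.mk = 2  [2]
11. n6.off = true  [C.mk > 1]
12. n6.sig = false  [C.mk > 2]
13. n6.lab = 13  [C.mk * -2 + 17]
14. n7.lab = "kv"  [terminal]
15. n8.lab = "kz"  [terminal]
16. n9.wid = -4  [terminal]
17. n6.ok = true  [A.lab > 12]
18. n10.idx = true  [terminal]
19. n5.acc = false  [C.mk > 2]
20. n0.cnt = 30  [30]
21. n0.live = -1  [D.lim - 12]
22. n0.ok = false  [D.lim > 11]
23. n0.acc = "xv"  ["xv"]

-1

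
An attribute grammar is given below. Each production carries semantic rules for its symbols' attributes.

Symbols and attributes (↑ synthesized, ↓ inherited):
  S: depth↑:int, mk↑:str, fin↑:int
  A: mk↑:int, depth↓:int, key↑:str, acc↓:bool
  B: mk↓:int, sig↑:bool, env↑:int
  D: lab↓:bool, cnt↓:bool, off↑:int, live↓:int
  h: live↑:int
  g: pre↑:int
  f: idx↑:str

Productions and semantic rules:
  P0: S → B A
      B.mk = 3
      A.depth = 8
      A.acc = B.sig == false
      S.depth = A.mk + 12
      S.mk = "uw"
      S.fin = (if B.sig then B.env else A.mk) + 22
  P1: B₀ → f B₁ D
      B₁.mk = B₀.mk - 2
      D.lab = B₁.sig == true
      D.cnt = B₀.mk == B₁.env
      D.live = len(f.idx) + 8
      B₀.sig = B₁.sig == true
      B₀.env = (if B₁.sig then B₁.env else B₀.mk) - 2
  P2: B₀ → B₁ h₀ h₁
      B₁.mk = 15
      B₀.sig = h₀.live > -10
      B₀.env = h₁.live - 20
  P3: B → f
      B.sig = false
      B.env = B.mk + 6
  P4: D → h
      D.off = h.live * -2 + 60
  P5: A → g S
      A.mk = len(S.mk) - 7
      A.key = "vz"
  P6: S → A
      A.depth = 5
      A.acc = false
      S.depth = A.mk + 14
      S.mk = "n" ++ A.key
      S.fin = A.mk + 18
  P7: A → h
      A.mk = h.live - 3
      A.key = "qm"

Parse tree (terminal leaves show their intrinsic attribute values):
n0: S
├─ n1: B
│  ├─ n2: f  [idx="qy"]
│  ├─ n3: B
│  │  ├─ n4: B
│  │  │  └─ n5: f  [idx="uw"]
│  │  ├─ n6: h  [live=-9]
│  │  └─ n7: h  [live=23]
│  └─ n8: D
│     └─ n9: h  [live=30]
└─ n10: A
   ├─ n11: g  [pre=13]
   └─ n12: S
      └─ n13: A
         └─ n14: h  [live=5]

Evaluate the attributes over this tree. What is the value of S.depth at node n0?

1. n1.mk = 3  [3]
2. n2.idx = "qy"  [terminal]
3. n3.mk = 1  [B₀.mk - 2]
4. n4.mk = 15  [15]
5. n5.idx = "uw"  [terminal]
6. n4.sig = false  [false]
7. n4.env = 21  [B.mk + 6]
8. n6.live = -9  [terminal]
9. n7.live = 23  [terminal]
10. n3.sig = true  [h₀.live > -10]
11. n3.env = 3  [h₁.live - 20]
12. n8.lab = true  [B₁.sig == true]
13. n8.cnt = true  [B₀.mk == B₁.env]
14. n8.live = 10  [len(f.idx) + 8]
15. n9.live = 30  [terminal]
16. n8.off = 0  [h.live * -2 + 60]
17. n1.sig = true  [B₁.sig == true]
18. n1.env = 1  [(if B₁.sig then B₁.env else B₀.mk) - 2]
19. n10.depth = 8  [8]
20. n10.acc = false  [B.sig == false]
21. n11.pre = 13  [terminal]
22. n13.depth = 5  [5]
23. n13.acc = false  [false]
24. n14.live = 5  [terminal]
25. n13.mk = 2  [h.live - 3]
26. n13.key = "qm"  ["qm"]
27. n12.depth = 16  [A.mk + 14]
28. n12.mk = "nqm"  ["n" ++ A.key]
29. n12.fin = 20  [A.mk + 18]
30. n10.mk = -4  [len(S.mk) - 7]
31. n10.key = "vz"  ["vz"]
32. n0.depth = 8  [A.mk + 12]
33. n0.mk = "uw"  ["uw"]
34. n0.fin = 23  [(if B.sig then B.env else A.mk) + 22]

8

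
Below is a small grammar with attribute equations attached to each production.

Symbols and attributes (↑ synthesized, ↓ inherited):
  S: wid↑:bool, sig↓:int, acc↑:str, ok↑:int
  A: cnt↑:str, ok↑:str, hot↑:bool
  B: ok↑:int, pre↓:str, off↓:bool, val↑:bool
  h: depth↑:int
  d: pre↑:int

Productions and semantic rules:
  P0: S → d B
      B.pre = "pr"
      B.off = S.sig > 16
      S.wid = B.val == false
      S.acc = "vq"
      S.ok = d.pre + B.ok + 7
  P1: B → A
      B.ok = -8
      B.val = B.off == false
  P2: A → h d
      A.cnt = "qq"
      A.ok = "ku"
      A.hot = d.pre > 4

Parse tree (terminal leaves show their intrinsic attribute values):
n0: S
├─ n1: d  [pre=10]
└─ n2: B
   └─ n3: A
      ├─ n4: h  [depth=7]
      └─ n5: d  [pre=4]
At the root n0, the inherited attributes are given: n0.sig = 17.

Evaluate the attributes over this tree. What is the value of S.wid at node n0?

1. n0.sig = 17  [given at root]
2. n1.pre = 10  [terminal]
3. n2.pre = "pr"  ["pr"]
4. n2.off = true  [S.sig > 16]
5. n4.depth = 7  [terminal]
6. n5.pre = 4  [terminal]
7. n3.cnt = "qq"  ["qq"]
8. n3.ok = "ku"  ["ku"]
9. n3.hot = false  [d.pre > 4]
10. n2.ok = -8  [-8]
11. n2.val = false  [B.off == false]
12. n0.wid = true  [B.val == false]
13. n0.acc = "vq"  ["vq"]
14. n0.ok = 9  [d.pre + B.ok + 7]

true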